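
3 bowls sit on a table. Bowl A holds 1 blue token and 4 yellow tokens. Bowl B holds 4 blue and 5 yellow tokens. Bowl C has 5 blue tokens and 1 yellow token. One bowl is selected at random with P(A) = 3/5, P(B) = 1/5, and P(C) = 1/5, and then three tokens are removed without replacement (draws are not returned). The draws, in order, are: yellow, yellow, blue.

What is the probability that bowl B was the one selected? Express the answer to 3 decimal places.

Under each hypothesis, the probability of the observed sequence is: P(data | bowl A) = (4/5)(3/4)(1/3) = 0.2; P(data | bowl B) = (5/9)(4/8)(4/7) = 0.15873; P(data | bowl C) = (1/6)(0/5) = 0.
The prior-weighted likelihoods are 3/5 · 0.2 = 0.12, 1/5 · 0.15873 = 0.031746, 1/5 · 0 = 0; these sum to 0.15175.
Hence P(bowl B | data) = (0.031746) / (0.15175) = 0.20921.

0.209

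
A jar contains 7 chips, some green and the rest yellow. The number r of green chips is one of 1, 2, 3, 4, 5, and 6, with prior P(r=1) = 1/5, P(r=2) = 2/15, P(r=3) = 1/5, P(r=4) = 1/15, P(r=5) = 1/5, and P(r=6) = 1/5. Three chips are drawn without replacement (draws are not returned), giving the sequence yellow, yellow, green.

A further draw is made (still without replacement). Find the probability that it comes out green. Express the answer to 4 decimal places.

For each hypothesis, P(data | H) works out to: P(data | r = 1) = (6/7)(5/6)(1/5) = 0.14286; P(data | r = 2) = (5/7)(4/6)(2/5) = 0.19048; P(data | r = 3) = (4/7)(3/6)(3/5) = 0.17143; P(data | r = 4) = (3/7)(2/6)(4/5) = 0.11429; P(data | r = 5) = (2/7)(1/6)(5/5) = 0.047619; P(data | r = 6) = (1/7)(0/6) = 0.
The prior-weighted likelihoods are 1/5 · 0.14286 = 0.028571, 2/15 · 0.19048 = 0.025397, 1/5 · 0.17143 = 0.034286, 1/15 · 0.11429 = 0.007619, 1/5 · 0.047619 = 0.0095238, 1/5 · 0 = 0; these sum to 0.1054.
The posterior is then P(r = 1 | data) = 0.27108, P(r = 2 | data) = 0.24096, P(r = 3 | data) = 0.3253, P(r = 4 | data) = 0.072289, P(r = 5 | data) = 0.090361, P(r = 6 | data) = 0.
So P(green next | data) = Σ P(green next | H) P(H | data) = (0)(0.27108) + (1/4)(0.24096) + (1/2)(0.3253) + (3/4)(0.072289) + (1)(0.090361) = 0.36747.

0.3675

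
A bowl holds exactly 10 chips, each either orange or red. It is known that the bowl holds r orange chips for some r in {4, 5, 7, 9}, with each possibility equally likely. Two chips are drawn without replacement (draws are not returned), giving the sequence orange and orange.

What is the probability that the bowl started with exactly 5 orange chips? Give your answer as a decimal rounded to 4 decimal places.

0.1370

The likelihood of the observed sequence under each hypothesis: P(data | r = 4) = (4/10)(3/9) = 2/15; P(data | r = 5) = (5/10)(4/9) = 2/9; P(data | r = 7) = (7/10)(6/9) = 7/15; P(data | r = 9) = (9/10)(8/9) = 4/5.
Multiplying each by its prior: 1/4 · 2/15 = 1/30, 1/4 · 2/9 = 1/18, 1/4 · 7/15 = 7/60, 1/4 · 4/5 = 1/5; these sum to 73/180.
Therefore the posterior P(r = 5 | data) = (1/18) / (73/180) = 10/73.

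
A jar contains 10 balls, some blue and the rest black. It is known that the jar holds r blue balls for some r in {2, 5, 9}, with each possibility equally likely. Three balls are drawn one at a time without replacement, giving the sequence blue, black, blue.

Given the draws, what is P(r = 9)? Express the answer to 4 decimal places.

0.3830

Under each hypothesis, the probability of the observed sequence is: P(data | r = 2) = (2/10)(8/9)(1/8) = 1/45; P(data | r = 5) = (5/10)(5/9)(4/8) = 5/36; P(data | r = 9) = (9/10)(1/9)(8/8) = 1/10.
The prior-weighted likelihoods are 1/3 · 1/45 = 1/135, 1/3 · 5/36 = 5/108, 1/3 · 1/10 = 1/30; summing to 47/540.
Hence P(r = 9 | data) = (1/30) / (47/540) = 18/47.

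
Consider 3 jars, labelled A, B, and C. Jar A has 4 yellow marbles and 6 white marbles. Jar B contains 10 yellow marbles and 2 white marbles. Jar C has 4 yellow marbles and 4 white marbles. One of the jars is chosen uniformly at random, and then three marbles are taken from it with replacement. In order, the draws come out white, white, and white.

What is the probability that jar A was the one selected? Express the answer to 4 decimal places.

0.6249

Compute the likelihood of the observed sequence for each case: P(data | jar A) = (6/10)(6/10)(6/10) = 0.216; P(data | jar B) = (2/12)(2/12)(2/12) = 0.0046296; P(data | jar C) = (4/8)(4/8)(4/8) = 0.125.
Weighting by the prior gives 1/3 · 0.216 = 0.072, 1/3 · 0.0046296 = 0.0015432, 1/3 · 0.125 = 0.041667; these sum to 0.11521.
Hence P(jar A | data) = (0.072) / (0.11521) = 0.62495.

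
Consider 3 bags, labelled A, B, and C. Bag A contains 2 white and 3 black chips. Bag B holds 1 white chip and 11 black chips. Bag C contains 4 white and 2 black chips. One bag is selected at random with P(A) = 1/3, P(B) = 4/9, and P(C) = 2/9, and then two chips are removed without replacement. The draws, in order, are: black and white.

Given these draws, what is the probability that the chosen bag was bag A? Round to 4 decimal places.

The likelihood of the observed sequence under each hypothesis: P(data | bag A) = (3/5)(2/4) = 3/10; P(data | bag B) = (11/12)(1/11) = 1/12; P(data | bag C) = (2/6)(4/5) = 4/15.
Multiplying each by its prior: 1/3 · 3/10 = 1/10, 4/9 · 1/12 = 1/27, 2/9 · 4/15 = 8/135; these sum to 53/270.
By Bayes' rule, P(bag A | data) = (1/10) / (53/270) = 27/53.

0.5094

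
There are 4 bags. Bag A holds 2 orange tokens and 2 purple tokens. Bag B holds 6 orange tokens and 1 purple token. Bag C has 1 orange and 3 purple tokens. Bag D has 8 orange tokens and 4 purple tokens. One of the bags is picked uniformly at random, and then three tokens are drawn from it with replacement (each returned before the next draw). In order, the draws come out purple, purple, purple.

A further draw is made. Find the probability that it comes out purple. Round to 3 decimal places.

0.667

Compute the likelihood of the observed sequence for each case: P(data | bag A) = (2/4)(2/4)(2/4) = 0.125; P(data | bag B) = (1/7)(1/7)(1/7) = 0.0029155; P(data | bag C) = (3/4)(3/4)(3/4) = 0.42188; P(data | bag D) = (4/12)(4/12)(4/12) = 0.037037.
The prior-weighted likelihoods are 1/4 · 0.125 = 0.03125, 1/4 · 0.0029155 = 0.00072886, 1/4 · 0.42188 = 0.10547, 1/4 · 0.037037 = 0.0092593; with total 0.14671.
Normalising, the posterior is P(bag A | data) = 0.21301, P(bag B | data) = 0.0049682, P(bag C | data) = 0.71891, P(bag D | data) = 0.063114.
So P(purple next | data) = Σ P(purple next | H) P(H | data) = (1/2)(0.21301) + (1/7)(0.0049682) + (3/4)(0.71891) + (1/3)(0.063114) = 0.66743.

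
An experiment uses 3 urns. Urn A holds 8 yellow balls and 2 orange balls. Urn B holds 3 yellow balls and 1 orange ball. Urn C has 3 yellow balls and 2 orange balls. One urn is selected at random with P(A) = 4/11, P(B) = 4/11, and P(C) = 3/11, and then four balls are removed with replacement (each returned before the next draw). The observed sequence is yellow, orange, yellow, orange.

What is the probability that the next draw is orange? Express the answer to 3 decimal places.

For each hypothesis, P(data | H) works out to: P(data | urn A) = (8/10)(2/10)(8/10)(2/10) = 0.0256; P(data | urn B) = (3/4)(1/4)(3/4)(1/4) = 0.035156; P(data | urn C) = (3/5)(2/5)(3/5)(2/5) = 0.0576.
The prior-weighted likelihoods are 4/11 · 0.0256 = 0.0093091, 4/11 · 0.035156 = 0.012784, 3/11 · 0.0576 = 0.015709; these sum to 0.037802.
The posterior is then P(urn A | data) = 0.24626, P(urn B | data) = 0.33818, P(urn C | data) = 0.41556.
The predictive probability is P(orange next | data) = (1/5)(0.24626) + (1/4)(0.33818) + (2/5)(0.41556) = 0.30002.

0.300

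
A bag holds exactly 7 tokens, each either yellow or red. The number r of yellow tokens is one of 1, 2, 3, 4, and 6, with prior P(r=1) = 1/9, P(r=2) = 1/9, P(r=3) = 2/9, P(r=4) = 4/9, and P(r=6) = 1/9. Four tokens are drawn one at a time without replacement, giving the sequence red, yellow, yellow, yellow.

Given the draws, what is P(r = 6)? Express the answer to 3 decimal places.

0.263

The likelihood of the observed sequence under each hypothesis: P(data | r = 1) = (6/7)(1/6)(0/5) = 0; P(data | r = 2) = (5/7)(2/6)(1/5)(0/4) = 0; P(data | r = 3) = (4/7)(3/6)(2/5)(1/4) = 1/35; P(data | r = 4) = (3/7)(4/6)(3/5)(2/4) = 3/35; P(data | r = 6) = (1/7)(6/6)(5/5)(4/4) = 1/7.
The prior-weighted likelihoods are 1/9 · 0 = 0, 1/9 · 0 = 0, 2/9 · 1/35 = 2/315, 4/9 · 3/35 = 4/105, 1/9 · 1/7 = 1/63; these sum to 19/315.
By Bayes' rule, P(r = 6 | data) = (1/63) / (19/315) = 5/19.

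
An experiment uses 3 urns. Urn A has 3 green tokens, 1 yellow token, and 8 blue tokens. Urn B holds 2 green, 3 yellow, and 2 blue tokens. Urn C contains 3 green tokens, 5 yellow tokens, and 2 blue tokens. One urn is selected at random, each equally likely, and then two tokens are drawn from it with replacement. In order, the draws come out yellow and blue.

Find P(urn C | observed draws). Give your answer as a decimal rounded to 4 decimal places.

0.3597

Compute the likelihood of the observed sequence for each case: P(data | urn A) = (1/12)(8/12) = 0.055556; P(data | urn B) = (3/7)(2/7) = 0.12245; P(data | urn C) = (5/10)(2/10) = 0.1.
Weighting by the prior gives 1/3 · 0.055556 = 0.018519, 1/3 · 0.12245 = 0.040816, 1/3 · 0.1 = 0.033333; summing to 0.092668.
By Bayes' rule, P(urn C | data) = (0.033333) / (0.092668) = 0.35971.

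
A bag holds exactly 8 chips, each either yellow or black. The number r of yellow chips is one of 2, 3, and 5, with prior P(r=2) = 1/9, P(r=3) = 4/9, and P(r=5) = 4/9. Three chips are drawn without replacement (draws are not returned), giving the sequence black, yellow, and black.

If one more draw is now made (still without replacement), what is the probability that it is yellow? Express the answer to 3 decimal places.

0.486

Under each hypothesis, the probability of the observed sequence is: P(data | r = 2) = (6/8)(2/7)(5/6) = 5/28; P(data | r = 3) = (5/8)(3/7)(4/6) = 5/28; P(data | r = 5) = (3/8)(5/7)(2/6) = 5/56.
Multiplying each by its prior: 1/9 · 5/28 = 5/252, 4/9 · 5/28 = 5/63, 4/9 · 5/56 = 5/126; with total 5/36.
Dividing through by the total gives posterior P(r = 2 | data) = 1/7, P(r = 3 | data) = 4/7, P(r = 5 | data) = 2/7.
The predictive probability is P(yellow next | data) = (1/5)(1/7) + (2/5)(4/7) + (4/5)(2/7) = 17/35.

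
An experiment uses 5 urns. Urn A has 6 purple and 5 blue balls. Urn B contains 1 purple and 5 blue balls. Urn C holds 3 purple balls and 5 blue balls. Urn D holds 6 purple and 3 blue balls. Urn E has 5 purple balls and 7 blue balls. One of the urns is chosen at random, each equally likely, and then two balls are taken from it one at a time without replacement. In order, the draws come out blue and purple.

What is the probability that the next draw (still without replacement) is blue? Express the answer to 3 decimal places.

0.570

For each hypothesis, P(data | H) works out to: P(data | urn A) = (5/11)(6/10) = 0.27273; P(data | urn B) = (5/6)(1/5) = 0.16667; P(data | urn C) = (5/8)(3/7) = 0.26786; P(data | urn D) = (3/9)(6/8) = 0.25; P(data | urn E) = (7/12)(5/11) = 0.26515.
Multiplying each by its prior: 1/5 · 0.27273 = 0.054545, 1/5 · 0.16667 = 0.033333, 1/5 · 0.26786 = 0.053571, 1/5 · 0.25 = 0.05, 1/5 · 0.26515 = 0.05303; summing to 0.24448.
Dividing through by the total gives posterior P(urn A | data) = 0.22311, P(urn B | data) = 0.13634, P(urn C | data) = 0.21912, P(urn D | data) = 0.20452, P(urn E | data) = 0.21691.
Averaging over the posterior, P(blue next | data) = (4/9)(0.22311) + (1)(0.13634) + (2/3)(0.21912) + (2/7)(0.20452) + (3/5)(0.21691) = 0.57016.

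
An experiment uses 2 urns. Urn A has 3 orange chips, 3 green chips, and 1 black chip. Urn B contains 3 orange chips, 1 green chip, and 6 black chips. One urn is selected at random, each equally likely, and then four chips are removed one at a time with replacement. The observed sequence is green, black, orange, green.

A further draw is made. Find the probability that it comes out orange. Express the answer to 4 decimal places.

Compute the likelihood of the observed sequence for each case: P(data | urn A) = (3/7)(1/7)(3/7)(3/7) = 0.011245; P(data | urn B) = (1/10)(6/10)(3/10)(1/10) = 0.0018.
Multiplying each by its prior: 1/2 · 0.011245 = 0.0056227, 1/2 · 0.0018 = 0.0009; with total 0.0065227.
Normalising, the posterior is P(urn A | data) = 0.86202, P(urn B | data) = 0.13798.
Averaging over the posterior, P(orange next | data) = (3/7)(0.86202) + (3/10)(0.13798) = 0.41083.

0.4108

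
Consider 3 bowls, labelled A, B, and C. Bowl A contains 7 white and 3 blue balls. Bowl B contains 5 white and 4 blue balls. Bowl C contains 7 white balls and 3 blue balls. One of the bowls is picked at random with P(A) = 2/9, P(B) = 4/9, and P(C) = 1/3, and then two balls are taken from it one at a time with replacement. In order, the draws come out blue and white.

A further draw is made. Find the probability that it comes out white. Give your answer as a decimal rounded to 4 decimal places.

For each hypothesis, P(data | H) works out to: P(data | bowl A) = (3/10)(7/10) = 0.21; P(data | bowl B) = (4/9)(5/9) = 0.24691; P(data | bowl C) = (3/10)(7/10) = 0.21.
Multiplying each by its prior: 2/9 · 0.21 = 0.046667, 4/9 · 0.24691 = 0.10974, 1/3 · 0.21 = 0.07; these sum to 0.22641.
Normalising, the posterior is P(bowl A | data) = 0.20612, P(bowl B | data) = 0.4847, P(bowl C | data) = 0.30918.
The predictive probability is P(white next | data) = (7/10)(0.20612) + (5/9)(0.4847) + (7/10)(0.30918) = 0.62999.

0.6300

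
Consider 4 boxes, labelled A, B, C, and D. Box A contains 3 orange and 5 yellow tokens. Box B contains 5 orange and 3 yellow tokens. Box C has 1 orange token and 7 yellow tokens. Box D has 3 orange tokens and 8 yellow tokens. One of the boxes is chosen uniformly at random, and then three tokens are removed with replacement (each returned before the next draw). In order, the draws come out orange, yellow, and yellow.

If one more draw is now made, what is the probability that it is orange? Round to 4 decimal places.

Under each hypothesis, the probability of the observed sequence is: P(data | box A) = (3/8)(5/8)(5/8) = 0.14648; P(data | box B) = (5/8)(3/8)(3/8) = 0.087891; P(data | box C) = (1/8)(7/8)(7/8) = 0.095703; P(data | box D) = (3/11)(8/11)(8/11) = 0.14425.
Weighting by the prior gives 1/4 · 0.14648 = 0.036621, 1/4 · 0.087891 = 0.021973, 1/4 · 0.095703 = 0.023926, 1/4 · 0.14425 = 0.036063; summing to 0.11858.
The posterior is then P(box A | data) = 0.30882, P(box B | data) = 0.18529, P(box C | data) = 0.20176, P(box D | data) = 0.30412.
The predictive probability is P(orange next | data) = (3/8)(0.30882) + (5/8)(0.18529) + (1/8)(0.20176) + (3/11)(0.30412) = 0.33978.

0.3398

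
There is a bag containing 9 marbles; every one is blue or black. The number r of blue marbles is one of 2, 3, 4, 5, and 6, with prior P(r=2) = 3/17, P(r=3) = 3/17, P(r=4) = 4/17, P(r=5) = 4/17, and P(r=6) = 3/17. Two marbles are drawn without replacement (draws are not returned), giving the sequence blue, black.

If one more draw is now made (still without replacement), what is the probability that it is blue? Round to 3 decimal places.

0.452

The likelihood of the observed sequence under each hypothesis: P(data | r = 2) = (2/9)(7/8) = 7/36; P(data | r = 3) = (3/9)(6/8) = 1/4; P(data | r = 4) = (4/9)(5/8) = 5/18; P(data | r = 5) = (5/9)(4/8) = 5/18; P(data | r = 6) = (6/9)(3/8) = 1/4.
Weighting by the prior gives 3/17 · 7/36 = 7/204, 3/17 · 1/4 = 3/68, 4/17 · 5/18 = 10/153, 4/17 · 5/18 = 10/153, 3/17 · 1/4 = 3/68; summing to 155/612.
Dividing through by the total gives posterior P(r = 2 | data) = 21/155, P(r = 3 | data) = 27/155, P(r = 4 | data) = 8/31, P(r = 5 | data) = 8/31, P(r = 6 | data) = 27/155.
Averaging over the posterior, P(blue next | data) = (1/7)(21/155) + (2/7)(27/155) + (3/7)(8/31) + (4/7)(8/31) + (5/7)(27/155) = 14/31.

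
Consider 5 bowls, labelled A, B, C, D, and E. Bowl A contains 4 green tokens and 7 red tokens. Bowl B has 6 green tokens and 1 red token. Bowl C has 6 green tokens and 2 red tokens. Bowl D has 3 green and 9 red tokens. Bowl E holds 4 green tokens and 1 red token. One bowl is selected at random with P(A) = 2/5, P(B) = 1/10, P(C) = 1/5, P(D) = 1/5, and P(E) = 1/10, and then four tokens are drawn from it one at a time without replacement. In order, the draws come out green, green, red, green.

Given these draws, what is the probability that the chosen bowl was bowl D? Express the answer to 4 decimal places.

0.0126

The likelihood of the observed sequence under each hypothesis: P(data | bowl A) = (4/11)(3/10)(7/9)(2/8) = 0.021212; P(data | bowl B) = (6/7)(5/6)(1/5)(4/4) = 0.14286; P(data | bowl C) = (6/8)(5/7)(2/6)(4/5) = 0.14286; P(data | bowl D) = (3/12)(2/11)(9/10)(1/9) = 0.0045455; P(data | bowl E) = (4/5)(3/4)(1/3)(2/2) = 0.2.
Weighting by the prior gives 2/5 · 0.021212 = 0.0084848, 1/10 · 0.14286 = 0.014286, 1/5 · 0.14286 = 0.028571, 1/5 · 0.0045455 = 0.00090909, 1/10 · 0.2 = 0.02; with total 0.072251.
Therefore the posterior P(bowl D | data) = (0.00090909) / (0.072251) = 0.012582.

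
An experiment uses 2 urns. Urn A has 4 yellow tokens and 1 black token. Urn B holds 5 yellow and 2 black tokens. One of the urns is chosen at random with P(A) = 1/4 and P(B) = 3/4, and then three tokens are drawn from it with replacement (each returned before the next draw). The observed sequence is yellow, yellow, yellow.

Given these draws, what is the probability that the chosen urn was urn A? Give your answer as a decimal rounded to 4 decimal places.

0.3189

Under each hypothesis, the probability of the observed sequence is: P(data | urn A) = (4/5)(4/5)(4/5) = 0.512; P(data | urn B) = (5/7)(5/7)(5/7) = 0.36443.
Multiplying each by its prior: 1/4 · 0.512 = 0.128, 3/4 · 0.36443 = 0.27332; these sum to 0.40132.
Therefore the posterior P(urn A | data) = (0.128) / (0.40132) = 0.31894.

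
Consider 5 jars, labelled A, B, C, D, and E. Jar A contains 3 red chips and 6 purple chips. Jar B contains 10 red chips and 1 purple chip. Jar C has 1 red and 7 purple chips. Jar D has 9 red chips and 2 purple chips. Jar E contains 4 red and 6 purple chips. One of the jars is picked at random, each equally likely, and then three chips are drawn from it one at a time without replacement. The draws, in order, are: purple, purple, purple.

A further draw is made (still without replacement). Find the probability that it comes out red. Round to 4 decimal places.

0.3295

Under each hypothesis, the probability of the observed sequence is: P(data | jar A) = (6/9)(5/8)(4/7) = 5/21; P(data | jar B) = (1/11)(0/10) = 0; P(data | jar C) = (7/8)(6/7)(5/6) = 5/8; P(data | jar D) = (2/11)(1/10)(0/9) = 0; P(data | jar E) = (6/10)(5/9)(4/8) = 1/6.
The prior-weighted likelihoods are 1/5 · 5/21 = 1/21, 1/5 · 0 = 0, 1/5 · 5/8 = 1/8, 1/5 · 0 = 0, 1/5 · 1/6 = 1/30; these sum to 173/840.
Dividing through by the total gives posterior P(jar A | data) = 40/173, P(jar B | data) = 0, P(jar C | data) = 105/173, P(jar D | data) = 0, P(jar E | data) = 28/173.
Averaging over the posterior, P(red next | data) = (1/2)(40/173) + (1/5)(105/173) + (4/7)(28/173) = 57/173.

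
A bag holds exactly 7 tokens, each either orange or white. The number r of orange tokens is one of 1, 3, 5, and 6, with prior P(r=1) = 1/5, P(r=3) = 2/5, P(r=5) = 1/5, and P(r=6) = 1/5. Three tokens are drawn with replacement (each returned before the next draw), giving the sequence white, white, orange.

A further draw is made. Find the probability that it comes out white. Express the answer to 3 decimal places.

0.584

For each hypothesis, P(data | H) works out to: P(data | r = 1) = (6/7)(6/7)(1/7) = 0.10496; P(data | r = 3) = (4/7)(4/7)(3/7) = 0.13994; P(data | r = 5) = (2/7)(2/7)(5/7) = 0.058309; P(data | r = 6) = (1/7)(1/7)(6/7) = 0.017493.
The prior-weighted likelihoods are 1/5 · 0.10496 = 0.020991, 2/5 · 0.13994 = 0.055977, 1/5 · 0.058309 = 0.011662, 1/5 · 0.017493 = 0.0034985; with total 0.092128.
Normalising, the posterior is P(r = 1 | data) = 0.22785, P(r = 3 | data) = 0.60759, P(r = 5 | data) = 0.12658, P(r = 6 | data) = 0.037975.
The predictive probability is P(white next | data) = (6/7)(0.22785) + (4/7)(0.60759) + (2/7)(0.12658) + (1/7)(0.037975) = 0.58409.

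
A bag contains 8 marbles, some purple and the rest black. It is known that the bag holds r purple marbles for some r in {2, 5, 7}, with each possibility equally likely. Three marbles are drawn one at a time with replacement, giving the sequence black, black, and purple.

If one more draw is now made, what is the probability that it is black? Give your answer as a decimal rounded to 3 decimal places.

0.579

For each hypothesis, P(data | H) works out to: P(data | r = 2) = (6/8)(6/8)(2/8) = 0.14062; P(data | r = 5) = (3/8)(3/8)(5/8) = 0.087891; P(data | r = 7) = (1/8)(1/8)(7/8) = 0.013672.
Weighting by the prior gives 1/3 · 0.14062 = 0.046875, 1/3 · 0.087891 = 0.029297, 1/3 · 0.013672 = 0.0045573; summing to 0.080729.
Normalising, the posterior is P(r = 2 | data) = 0.58065, P(r = 5 | data) = 0.3629, P(r = 7 | data) = 0.056452.
So P(black next | data) = Σ P(black next | H) P(H | data) = (3/4)(0.58065) + (3/8)(0.3629) + (1/8)(0.056452) = 0.57863.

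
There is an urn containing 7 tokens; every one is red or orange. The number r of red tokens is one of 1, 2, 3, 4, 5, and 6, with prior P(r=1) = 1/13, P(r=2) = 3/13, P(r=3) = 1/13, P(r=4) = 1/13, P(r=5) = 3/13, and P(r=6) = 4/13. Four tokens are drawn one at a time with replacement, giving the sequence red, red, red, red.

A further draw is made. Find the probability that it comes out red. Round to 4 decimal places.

The likelihood of the observed sequence under each hypothesis: P(data | r = 1) = (1/7)(1/7)(1/7)(1/7) = 0.00041649; P(data | r = 2) = (2/7)(2/7)(2/7)(2/7) = 0.0066639; P(data | r = 3) = (3/7)(3/7)(3/7)(3/7) = 0.033736; P(data | r = 4) = (4/7)(4/7)(4/7)(4/7) = 0.10662; P(data | r = 5) = (5/7)(5/7)(5/7)(5/7) = 0.26031; P(data | r = 6) = (6/7)(6/7)(6/7)(6/7) = 0.53978.
Weighting by the prior gives 1/13 · 0.00041649 = 3.2038e-05, 3/13 · 0.0066639 = 0.0015378, 1/13 · 0.033736 = 0.0025951, 1/13 · 0.10662 = 0.0082017, 3/13 · 0.26031 = 0.060071, 4/13 · 0.53978 = 0.16608; summing to 0.23852.
Normalising, the posterior is P(r = 1 | data) = 0.00013432, P(r = 2 | data) = 0.0064473, P(r = 3 | data) = 0.01088, P(r = 4 | data) = 0.034385, P(r = 5 | data) = 0.25185, P(r = 6 | data) = 0.69631.
Averaging over the posterior, P(red next | data) = (1/7)(0.00013432) + (2/7)(0.0064473) + (3/7)(0.01088) + (4/7)(0.034385) + (5/7)(0.25185) + (6/7)(0.69631) = 0.8029.

0.8029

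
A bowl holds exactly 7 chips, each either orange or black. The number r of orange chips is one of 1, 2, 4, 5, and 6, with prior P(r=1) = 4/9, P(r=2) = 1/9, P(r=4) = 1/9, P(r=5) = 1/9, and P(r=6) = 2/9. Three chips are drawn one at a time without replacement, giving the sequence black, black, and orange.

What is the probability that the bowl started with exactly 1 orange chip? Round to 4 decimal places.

0.6186

For each hypothesis, P(data | H) works out to: P(data | r = 1) = (6/7)(5/6)(1/5) = 1/7; P(data | r = 2) = (5/7)(4/6)(2/5) = 4/21; P(data | r = 4) = (3/7)(2/6)(4/5) = 4/35; P(data | r = 5) = (2/7)(1/6)(5/5) = 1/21; P(data | r = 6) = (1/7)(0/6) = 0.
Weighting by the prior gives 4/9 · 1/7 = 4/63, 1/9 · 4/21 = 4/189, 1/9 · 4/35 = 4/315, 1/9 · 1/21 = 1/189, 2/9 · 0 = 0; these sum to 97/945.
Therefore the posterior P(r = 1 | data) = (4/63) / (97/945) = 60/97.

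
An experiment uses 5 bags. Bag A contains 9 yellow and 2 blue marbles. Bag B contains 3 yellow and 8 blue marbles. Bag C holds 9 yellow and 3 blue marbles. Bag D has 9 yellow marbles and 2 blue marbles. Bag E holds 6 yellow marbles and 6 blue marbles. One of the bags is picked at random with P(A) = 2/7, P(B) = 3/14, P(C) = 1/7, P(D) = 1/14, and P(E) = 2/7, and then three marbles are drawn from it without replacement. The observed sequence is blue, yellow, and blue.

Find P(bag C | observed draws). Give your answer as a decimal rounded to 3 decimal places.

For each hypothesis, P(data | H) works out to: P(data | bag A) = (2/11)(9/10)(1/9) = 0.018182; P(data | bag B) = (8/11)(3/10)(7/9) = 0.1697; P(data | bag C) = (3/12)(9/11)(2/10) = 0.040909; P(data | bag D) = (2/11)(9/10)(1/9) = 0.018182; P(data | bag E) = (6/12)(6/11)(5/10) = 0.13636.
Multiplying each by its prior: 2/7 · 0.018182 = 0.0051948, 3/14 · 0.1697 = 0.036364, 1/7 · 0.040909 = 0.0058442, 1/14 · 0.018182 = 0.0012987, 2/7 · 0.13636 = 0.038961; with total 0.087662.
Hence P(bag C | data) = (0.0058442) / (0.087662) = 0.066667.

0.067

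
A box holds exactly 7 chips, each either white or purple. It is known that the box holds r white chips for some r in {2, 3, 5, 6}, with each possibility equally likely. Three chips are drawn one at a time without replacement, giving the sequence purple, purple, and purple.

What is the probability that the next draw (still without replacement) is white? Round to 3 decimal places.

For each hypothesis, P(data | H) works out to: P(data | r = 2) = (5/7)(4/6)(3/5) = 2/7; P(data | r = 3) = (4/7)(3/6)(2/5) = 4/35; P(data | r = 5) = (2/7)(1/6)(0/5) = 0; P(data | r = 6) = (1/7)(0/6) = 0.
Multiplying each by its prior: 1/4 · 2/7 = 1/14, 1/4 · 4/35 = 1/35, 1/4 · 0 = 0, 1/4 · 0 = 0; with total 1/10.
Dividing through by the total gives posterior P(r = 2 | data) = 5/7, P(r = 3 | data) = 2/7, P(r = 5 | data) = 0, P(r = 6 | data) = 0.
So P(white next | data) = Σ P(white next | H) P(H | data) = (1/2)(5/7) + (3/4)(2/7) = 4/7.

0.571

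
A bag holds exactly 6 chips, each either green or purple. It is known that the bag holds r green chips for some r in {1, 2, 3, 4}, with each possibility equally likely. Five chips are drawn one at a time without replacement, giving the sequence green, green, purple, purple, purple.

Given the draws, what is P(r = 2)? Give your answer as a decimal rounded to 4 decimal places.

0.5714

The likelihood of the observed sequence under each hypothesis: P(data | r = 1) = (1/6)(0/5) = 0; P(data | r = 2) = (2/6)(1/5)(4/4)(3/3)(2/2) = 1/15; P(data | r = 3) = (3/6)(2/5)(3/4)(2/3)(1/2) = 1/20; P(data | r = 4) = (4/6)(3/5)(2/4)(1/3)(0/2) = 0.
Multiplying each by its prior: 1/4 · 0 = 0, 1/4 · 1/15 = 1/60, 1/4 · 1/20 = 1/80, 1/4 · 0 = 0; with total 7/240.
So P(r = 2 | data) = (1/60) / (7/240) = 4/7.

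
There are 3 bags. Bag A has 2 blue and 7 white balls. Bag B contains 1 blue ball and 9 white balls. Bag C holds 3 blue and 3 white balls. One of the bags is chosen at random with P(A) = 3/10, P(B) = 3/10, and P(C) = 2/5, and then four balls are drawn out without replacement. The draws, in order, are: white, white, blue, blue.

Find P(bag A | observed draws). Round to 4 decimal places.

0.1724

The likelihood of the observed sequence under each hypothesis: P(data | bag A) = (7/9)(6/8)(2/7)(1/6) = 1/36; P(data | bag B) = (9/10)(8/9)(1/8)(0/7) = 0; P(data | bag C) = (3/6)(2/5)(3/4)(2/3) = 1/10.
Weighting by the prior gives 3/10 · 1/36 = 1/120, 3/10 · 0 = 0, 2/5 · 1/10 = 1/25; with total 29/600.
So P(bag A | data) = (1/120) / (29/600) = 5/29.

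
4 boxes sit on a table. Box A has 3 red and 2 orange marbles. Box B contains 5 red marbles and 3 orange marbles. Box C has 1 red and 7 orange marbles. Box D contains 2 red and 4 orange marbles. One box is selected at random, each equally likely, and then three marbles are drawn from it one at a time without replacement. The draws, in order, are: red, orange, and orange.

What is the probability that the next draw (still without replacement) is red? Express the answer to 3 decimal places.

0.463

Under each hypothesis, the probability of the observed sequence is: P(data | box A) = (3/5)(2/4)(1/3) = 1/10; P(data | box B) = (5/8)(3/7)(2/6) = 5/56; P(data | box C) = (1/8)(7/7)(6/6) = 1/8; P(data | box D) = (2/6)(4/5)(3/4) = 1/5.
Multiplying each by its prior: 1/4 · 1/10 = 1/40, 1/4 · 5/56 = 5/224, 1/4 · 1/8 = 1/32, 1/4 · 1/5 = 1/20; these sum to 9/70.
The posterior is then P(box A | data) = 7/36, P(box B | data) = 25/144, P(box C | data) = 35/144, P(box D | data) = 7/18.
Averaging over the posterior, P(red next | data) = (1)(7/36) + (4/5)(25/144) + (0)(35/144) + (1/3)(7/18) = 25/54.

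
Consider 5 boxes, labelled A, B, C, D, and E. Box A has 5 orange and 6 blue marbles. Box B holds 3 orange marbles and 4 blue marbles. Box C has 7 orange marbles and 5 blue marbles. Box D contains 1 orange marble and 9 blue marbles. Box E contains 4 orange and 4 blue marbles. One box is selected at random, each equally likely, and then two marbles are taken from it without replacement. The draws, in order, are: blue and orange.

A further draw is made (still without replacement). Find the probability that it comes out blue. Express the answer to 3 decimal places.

For each hypothesis, P(data | H) works out to: P(data | box A) = (6/11)(5/10) = 0.27273; P(data | box B) = (4/7)(3/6) = 0.28571; P(data | box C) = (5/12)(7/11) = 0.26515; P(data | box D) = (9/10)(1/9) = 0.1; P(data | box E) = (4/8)(4/7) = 0.28571.
Multiplying each by its prior: 1/5 · 0.27273 = 0.054545, 1/5 · 0.28571 = 0.057143, 1/5 · 0.26515 = 0.05303, 1/5 · 0.1 = 0.02, 1/5 · 0.28571 = 0.057143; with total 0.24186.
Dividing through by the total gives posterior P(box A | data) = 0.22552, P(box B | data) = 0.23626, P(box C | data) = 0.21926, P(box D | data) = 0.082692, P(box E | data) = 0.23626.
The predictive probability is P(blue next | data) = (5/9)(0.22552) + (3/5)(0.23626) + (2/5)(0.21926) + (1)(0.082692) + (1/2)(0.23626) = 0.55558.

0.556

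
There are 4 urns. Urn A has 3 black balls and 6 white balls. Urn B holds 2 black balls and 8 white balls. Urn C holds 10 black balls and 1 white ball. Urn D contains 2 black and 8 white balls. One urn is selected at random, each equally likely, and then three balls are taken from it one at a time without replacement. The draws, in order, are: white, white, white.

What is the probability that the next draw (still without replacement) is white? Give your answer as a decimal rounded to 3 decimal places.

Under each hypothesis, the probability of the observed sequence is: P(data | urn A) = (6/9)(5/8)(4/7) = 5/21; P(data | urn B) = (8/10)(7/9)(6/8) = 7/15; P(data | urn C) = (1/11)(0/10) = 0; P(data | urn D) = (8/10)(7/9)(6/8) = 7/15.
Multiplying each by its prior: 1/4 · 5/21 = 5/84, 1/4 · 7/15 = 7/60, 1/4 · 0 = 0, 1/4 · 7/15 = 7/60; with total 41/140.
Normalising, the posterior is P(urn A | data) = 25/123, P(urn B | data) = 49/123, P(urn C | data) = 0, P(urn D | data) = 49/123.
So P(white next | data) = Σ P(white next | H) P(H | data) = (1/2)(25/123) + (5/7)(49/123) + (5/7)(49/123) = 55/82.

0.671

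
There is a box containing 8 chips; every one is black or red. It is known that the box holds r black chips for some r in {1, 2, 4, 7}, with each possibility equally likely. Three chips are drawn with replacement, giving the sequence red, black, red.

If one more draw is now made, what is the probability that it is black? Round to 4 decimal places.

0.3242

For each hypothesis, P(data | H) works out to: P(data | r = 1) = (7/8)(1/8)(7/8) = 0.095703; P(data | r = 2) = (6/8)(2/8)(6/8) = 0.14062; P(data | r = 4) = (4/8)(4/8)(4/8) = 0.125; P(data | r = 7) = (1/8)(7/8)(1/8) = 0.013672.
The prior-weighted likelihoods are 1/4 · 0.095703 = 0.023926, 1/4 · 0.14062 = 0.035156, 1/4 · 0.125 = 0.03125, 1/4 · 0.013672 = 0.003418; with total 0.09375.
Dividing through by the total gives posterior P(r = 1 | data) = 0.25521, P(r = 2 | data) = 0.375, P(r = 4 | data) = 0.33333, P(r = 7 | data) = 0.036458.
Averaging over the posterior, P(black next | data) = (1/8)(0.25521) + (1/4)(0.375) + (1/2)(0.33333) + (7/8)(0.036458) = 0.32422.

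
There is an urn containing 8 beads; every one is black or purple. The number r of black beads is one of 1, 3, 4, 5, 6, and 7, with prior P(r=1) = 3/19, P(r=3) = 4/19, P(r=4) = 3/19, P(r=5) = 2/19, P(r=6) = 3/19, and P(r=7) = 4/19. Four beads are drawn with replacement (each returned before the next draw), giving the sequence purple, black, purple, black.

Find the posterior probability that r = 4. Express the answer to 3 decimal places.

The likelihood of the observed sequence under each hypothesis: P(data | r = 1) = (7/8)(1/8)(7/8)(1/8) = 0.011963; P(data | r = 3) = (5/8)(3/8)(5/8)(3/8) = 0.054932; P(data | r = 4) = (4/8)(4/8)(4/8)(4/8) = 0.0625; P(data | r = 5) = (3/8)(5/8)(3/8)(5/8) = 0.054932; P(data | r = 6) = (2/8)(6/8)(2/8)(6/8) = 0.035156; P(data | r = 7) = (1/8)(7/8)(1/8)(7/8) = 0.011963.
The prior-weighted likelihoods are 3/19 · 0.011963 = 0.0018889, 4/19 · 0.054932 = 0.011565, 3/19 · 0.0625 = 0.0098684, 2/19 · 0.054932 = 0.0057823, 3/19 · 0.035156 = 0.005551, 4/19 · 0.011963 = 0.0025185; with total 0.037174.
Therefore the posterior P(r = 4 | data) = (0.0098684) / (0.037174) = 0.26547.

0.265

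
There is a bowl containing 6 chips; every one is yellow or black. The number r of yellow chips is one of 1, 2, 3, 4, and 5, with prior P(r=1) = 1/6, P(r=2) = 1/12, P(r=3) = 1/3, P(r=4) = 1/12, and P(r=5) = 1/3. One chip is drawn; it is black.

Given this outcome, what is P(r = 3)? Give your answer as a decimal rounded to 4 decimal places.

The likelihood of this draw under each hypothesis: P(data | r = 1) = (5/6) = 5/6; P(data | r = 2) = (4/6) = 2/3; P(data | r = 3) = (3/6) = 1/2; P(data | r = 4) = (2/6) = 1/3; P(data | r = 5) = (1/6) = 1/6.
Weighting by the prior gives 1/6 · 5/6 = 5/36, 1/12 · 2/3 = 1/18, 1/3 · 1/2 = 1/6, 1/12 · 1/3 = 1/36, 1/3 · 1/6 = 1/18; these sum to 4/9.
Therefore the posterior P(r = 3 | data) = (1/6) / (4/9) = 3/8.

0.3750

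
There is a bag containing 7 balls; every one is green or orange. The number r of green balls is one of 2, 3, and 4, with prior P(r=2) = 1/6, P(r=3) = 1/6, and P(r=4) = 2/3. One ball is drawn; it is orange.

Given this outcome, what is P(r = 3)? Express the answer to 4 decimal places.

Compute the likelihood of this draw for each case: P(data | r = 2) = (5/7) = 5/7; P(data | r = 3) = (4/7) = 4/7; P(data | r = 4) = (3/7) = 3/7.
Multiplying each by its prior: 1/6 · 5/7 = 5/42, 1/6 · 4/7 = 2/21, 2/3 · 3/7 = 2/7; with total 1/2.
So P(r = 3 | data) = (2/21) / (1/2) = 4/21.

0.1905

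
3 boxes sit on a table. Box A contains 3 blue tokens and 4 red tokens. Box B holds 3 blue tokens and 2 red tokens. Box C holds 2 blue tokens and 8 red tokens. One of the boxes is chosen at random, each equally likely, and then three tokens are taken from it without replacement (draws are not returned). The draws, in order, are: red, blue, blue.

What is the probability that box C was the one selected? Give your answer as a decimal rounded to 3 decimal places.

0.066

Compute the likelihood of the observed sequence for each case: P(data | box A) = (4/7)(3/6)(2/5) = 4/35; P(data | box B) = (2/5)(3/4)(2/3) = 1/5; P(data | box C) = (8/10)(2/9)(1/8) = 1/45.
The prior-weighted likelihoods are 1/3 · 4/35 = 4/105, 1/3 · 1/5 = 1/15, 1/3 · 1/45 = 1/135; summing to 106/945.
Therefore the posterior P(box C | data) = (1/135) / (106/945) = 7/106.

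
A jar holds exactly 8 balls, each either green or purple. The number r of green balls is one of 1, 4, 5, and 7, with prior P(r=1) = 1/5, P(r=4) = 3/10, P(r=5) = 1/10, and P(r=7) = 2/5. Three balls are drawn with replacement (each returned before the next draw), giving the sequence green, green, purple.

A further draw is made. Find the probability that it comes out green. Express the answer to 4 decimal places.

0.6627

Compute the likelihood of the observed sequence for each case: P(data | r = 1) = (1/8)(1/8)(7/8) = 0.013672; P(data | r = 4) = (4/8)(4/8)(4/8) = 0.125; P(data | r = 5) = (5/8)(5/8)(3/8) = 0.14648; P(data | r = 7) = (7/8)(7/8)(1/8) = 0.095703.
The prior-weighted likelihoods are 1/5 · 0.013672 = 0.0027344, 3/10 · 0.125 = 0.0375, 1/10 · 0.14648 = 0.014648, 2/5 · 0.095703 = 0.038281; with total 0.093164.
The posterior is then P(r = 1 | data) = 0.02935, P(r = 4 | data) = 0.40252, P(r = 5 | data) = 0.15723, P(r = 7 | data) = 0.4109.
The predictive probability is P(green next | data) = (1/8)(0.02935) + (1/2)(0.40252) + (5/8)(0.15723) + (7/8)(0.4109) = 0.66274.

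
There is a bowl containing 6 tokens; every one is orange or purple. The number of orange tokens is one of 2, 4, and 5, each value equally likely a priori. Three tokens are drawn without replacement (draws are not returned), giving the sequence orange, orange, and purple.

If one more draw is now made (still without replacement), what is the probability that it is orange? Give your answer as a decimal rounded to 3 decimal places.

0.692

Under each hypothesis, the probability of the observed sequence is: P(data | r = 2) = (2/6)(1/5)(4/4) = 1/15; P(data | r = 4) = (4/6)(3/5)(2/4) = 1/5; P(data | r = 5) = (5/6)(4/5)(1/4) = 1/6.
Multiplying each by its prior: 1/3 · 1/15 = 1/45, 1/3 · 1/5 = 1/15, 1/3 · 1/6 = 1/18; summing to 13/90.
The posterior is then P(r = 2 | data) = 2/13, P(r = 4 | data) = 6/13, P(r = 5 | data) = 5/13.
So P(orange next | data) = Σ P(orange next | H) P(H | data) = (0)(2/13) + (2/3)(6/13) + (1)(5/13) = 9/13.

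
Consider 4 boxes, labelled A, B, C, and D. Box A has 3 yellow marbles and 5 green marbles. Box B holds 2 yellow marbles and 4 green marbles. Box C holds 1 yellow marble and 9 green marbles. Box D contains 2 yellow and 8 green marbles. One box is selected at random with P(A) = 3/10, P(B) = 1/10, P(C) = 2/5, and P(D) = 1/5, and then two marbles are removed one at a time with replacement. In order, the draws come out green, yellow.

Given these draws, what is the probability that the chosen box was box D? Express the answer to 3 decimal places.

Under each hypothesis, the probability of the observed sequence is: P(data | box A) = (5/8)(3/8) = 0.23438; P(data | box B) = (4/6)(2/6) = 0.22222; P(data | box C) = (9/10)(1/10) = 0.09; P(data | box D) = (8/10)(2/10) = 0.16.
Weighting by the prior gives 3/10 · 0.23438 = 0.070312, 1/10 · 0.22222 = 0.022222, 2/5 · 0.09 = 0.036, 1/5 · 0.16 = 0.032; with total 0.16053.
Therefore the posterior P(box D | data) = (0.032) / (0.16053) = 0.19933.

0.199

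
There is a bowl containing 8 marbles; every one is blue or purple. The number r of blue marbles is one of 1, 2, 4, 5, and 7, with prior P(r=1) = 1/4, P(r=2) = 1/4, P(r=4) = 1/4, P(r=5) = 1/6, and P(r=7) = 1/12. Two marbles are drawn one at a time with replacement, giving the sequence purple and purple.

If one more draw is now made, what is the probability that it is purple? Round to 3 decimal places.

0.747

The likelihood of the observed sequence under each hypothesis: P(data | r = 1) = (7/8)(7/8) = 49/64; P(data | r = 2) = (6/8)(6/8) = 9/16; P(data | r = 4) = (4/8)(4/8) = 1/4; P(data | r = 5) = (3/8)(3/8) = 9/64; P(data | r = 7) = (1/8)(1/8) = 1/64.
The prior-weighted likelihoods are 1/4 · 49/64 = 49/256, 1/4 · 9/16 = 9/64, 1/4 · 1/4 = 1/16, 1/6 · 9/64 = 3/128, 1/12 · 1/64 = 1/768; summing to 161/384.
Dividing through by the total gives posterior P(r = 1 | data) = 21/46, P(r = 2 | data) = 54/161, P(r = 4 | data) = 24/161, P(r = 5 | data) = 9/161, P(r = 7 | data) = 1/322.
Averaging over the posterior, P(purple next | data) = (7/8)(21/46) + (3/4)(54/161) + (1/2)(24/161) + (3/8)(9/161) + (1/8)(1/322) = 481/644.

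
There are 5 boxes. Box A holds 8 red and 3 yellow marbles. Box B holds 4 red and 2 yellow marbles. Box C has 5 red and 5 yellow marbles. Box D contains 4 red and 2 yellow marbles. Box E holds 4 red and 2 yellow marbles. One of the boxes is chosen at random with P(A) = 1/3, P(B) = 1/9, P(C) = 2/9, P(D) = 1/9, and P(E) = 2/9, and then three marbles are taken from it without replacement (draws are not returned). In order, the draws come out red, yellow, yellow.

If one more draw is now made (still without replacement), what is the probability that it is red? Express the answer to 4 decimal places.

The likelihood of the observed sequence under each hypothesis: P(data | box A) = (8/11)(3/10)(2/9) = 0.048485; P(data | box B) = (4/6)(2/5)(1/4) = 0.066667; P(data | box C) = (5/10)(5/9)(4/8) = 0.13889; P(data | box D) = (4/6)(2/5)(1/4) = 0.066667; P(data | box E) = (4/6)(2/5)(1/4) = 0.066667.
Multiplying each by its prior: 1/3 · 0.048485 = 0.016162, 1/9 · 0.066667 = 0.0074074, 2/9 · 0.13889 = 0.030864, 1/9 · 0.066667 = 0.0074074, 2/9 · 0.066667 = 0.014815; these sum to 0.076655.
The posterior is then P(box A | data) = 0.21083, P(box B | data) = 0.096633, P(box C | data) = 0.40264, P(box D | data) = 0.096633, P(box E | data) = 0.19327.
So P(red next | data) = Σ P(red next | H) P(H | data) = (7/8)(0.21083) + (1)(0.096633) + (4/7)(0.40264) + (1)(0.096633) + (1)(0.19327) = 0.80109.

0.8011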